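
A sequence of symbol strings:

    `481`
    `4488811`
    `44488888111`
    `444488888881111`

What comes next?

4444488888888811111

Reading off run lengths: 4 runs 1, 2, 3, 4; 8 runs 1, 3, 5, 7; 1 runs 1, 2, 3, 4 — each is linear in n (n = 1, 2, …).
At n = 5 the blocks have lengths 5, 9, 5.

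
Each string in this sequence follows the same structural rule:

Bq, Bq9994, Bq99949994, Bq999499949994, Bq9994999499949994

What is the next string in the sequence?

The strings grow by a fixed suffix 9994 each time.
Applying this once more to Bq9994999499949994:

Bq99949994999499949994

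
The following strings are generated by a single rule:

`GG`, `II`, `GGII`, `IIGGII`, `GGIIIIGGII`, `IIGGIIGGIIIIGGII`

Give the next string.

Each term (from the third on) is the two preceding terms concatenated in order: term 3 = GG·II = GGII.
The next term joins GGIIIIGGII and IIGGIIGGIIIIGGII.

GGIIIIGGIIIIGGIIGGIIIIGGII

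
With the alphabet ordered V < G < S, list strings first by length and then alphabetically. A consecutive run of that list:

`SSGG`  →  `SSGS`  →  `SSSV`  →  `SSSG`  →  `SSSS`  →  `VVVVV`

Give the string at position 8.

VVVVS

Advancing 2 positions from VVVVV through VVVVV → VVVVG reaches term 8.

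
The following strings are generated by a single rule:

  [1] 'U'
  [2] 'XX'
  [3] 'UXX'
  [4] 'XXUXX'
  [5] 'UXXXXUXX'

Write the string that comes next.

XXUXXUXXXXUXX

From term 3 onward, concatenate the second-to-last term with the last: U·XX = UXX, XX·UXX = XXUXX, …
Continuing: XXUXX · UXXXXUXX gives term 6.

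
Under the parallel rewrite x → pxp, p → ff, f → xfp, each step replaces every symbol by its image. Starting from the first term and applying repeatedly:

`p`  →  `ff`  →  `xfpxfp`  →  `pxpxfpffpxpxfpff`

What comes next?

ffpxpffpxpxfpffxfpxfpffpxpffpxpxfpffxfpxfp

φ(pxpxfpffpxpxfpff) expands symbol-by-symbol to ff pxp ff pxp xfp ff xfp xfp ff pxp ff pxp xfp ff xfp xfp; joining the 16 pieces gives the next term.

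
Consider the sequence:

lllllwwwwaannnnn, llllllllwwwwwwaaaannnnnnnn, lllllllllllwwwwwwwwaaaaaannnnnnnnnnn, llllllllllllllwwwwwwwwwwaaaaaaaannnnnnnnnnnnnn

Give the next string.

Reading off run lengths: l runs 5, 8, 11, 14; w runs 4, 6, 8, 10; a runs 2, 4, 6, 8; n runs 5, 8, 11, 14 — each is linear in n (n = 1, 2, …).
At n = 5 the blocks have lengths 17, 12, 10, 17.

lllllllllllllllllwwwwwwwwwwwwaaaaaaaaaannnnnnnnnnnnnnnnn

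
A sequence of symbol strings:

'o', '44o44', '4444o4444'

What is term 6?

Each term wraps the previous one in 44 on the left and 44 on the right.
From 4444o4444, 3 further steps: 4444o4444 → 444444o444444 → 44444444o44444444 → (answer).

4444444444o4444444444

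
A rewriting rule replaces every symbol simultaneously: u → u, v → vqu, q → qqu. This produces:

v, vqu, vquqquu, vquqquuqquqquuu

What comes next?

vquqquuqquqquuuqquqquuqquqquuuu

φ(vquqquuqquqquuu) expands symbol-by-symbol to vqu qqu u qqu qqu u u qqu qqu u qqu qqu u u u; joining the 15 pieces gives the next term.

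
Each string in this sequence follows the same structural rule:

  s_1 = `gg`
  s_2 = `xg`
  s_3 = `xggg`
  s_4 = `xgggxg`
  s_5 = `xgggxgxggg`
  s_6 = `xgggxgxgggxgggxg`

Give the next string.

Each term (from the third on) is the previous term followed by the one before it: term 3 = xg·gg = xggg.
So term 7 is xgggxgxgggxgggxg·xgggxgxggg.

xgggxgxgggxgggxgxgggxgxggg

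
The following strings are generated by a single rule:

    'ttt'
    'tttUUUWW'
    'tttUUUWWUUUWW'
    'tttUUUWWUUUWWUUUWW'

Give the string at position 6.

The strings grow by a fixed suffix UUUWW each time.
From tttUUUWWUUUWWUUUWW, 2 further steps: tttUUUWWUUUWWUUUWW → tttUUUWWUUUWWUUUWWUUUWW → (answer).

tttUUUWWUUUWWUUUWWUUUWWUUUWW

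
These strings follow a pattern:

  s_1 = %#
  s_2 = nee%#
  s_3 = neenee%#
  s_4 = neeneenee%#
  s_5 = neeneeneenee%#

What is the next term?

Each term is the previous one with nee prepended.
So the next term is nee·neeneeneenee%#.

neeneeneeneenee%#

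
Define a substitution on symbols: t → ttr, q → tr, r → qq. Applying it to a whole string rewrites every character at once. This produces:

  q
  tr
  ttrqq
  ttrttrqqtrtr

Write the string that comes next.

Rewriting each symbol of ttrttrqqtrtr: t→ttr, t→ttr, r→qq, t→ttr, t→ttr, r→qq, q→tr, q→tr, t→ttr, r→qq, t→ttr, r→qq, which concatenates to ttr ttr qq ttr ttr qq tr tr ttr qq ttr qq.

ttrttrqqttrttrqqtrtrttrqqttrqq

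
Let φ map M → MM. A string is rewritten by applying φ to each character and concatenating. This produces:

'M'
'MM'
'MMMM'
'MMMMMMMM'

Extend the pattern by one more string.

Apply φ to MMMMMMMM symbol by symbol: M→MM, M→MM, M→MM, M→MM, M→MM, M→MM, M→MM, M→MM; joined: MM MM MM MM MM MM MM MM.

MMMMMMMMMMMMMMMM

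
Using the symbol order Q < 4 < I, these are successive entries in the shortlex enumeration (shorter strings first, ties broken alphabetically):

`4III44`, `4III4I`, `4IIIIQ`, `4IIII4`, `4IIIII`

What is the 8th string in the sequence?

Stepping forward 3 times from 4IIIII: 4IIIII → IQQQQQ → IQQQQ4, then the target.

IQQQQI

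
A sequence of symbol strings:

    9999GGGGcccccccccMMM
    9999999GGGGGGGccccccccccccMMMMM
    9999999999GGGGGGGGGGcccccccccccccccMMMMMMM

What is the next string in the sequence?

Each string has the form 9^{3n-2} G^{3n-2} c^{3n+3} M^{2n-1}, where the shown terms are n = 2, 3, 4.
Setting n = 5 gives 13, 13, 18, 9 characters in each block.

9999999999999GGGGGGGGGGGGGccccccccccccccccccMMMMMMMMM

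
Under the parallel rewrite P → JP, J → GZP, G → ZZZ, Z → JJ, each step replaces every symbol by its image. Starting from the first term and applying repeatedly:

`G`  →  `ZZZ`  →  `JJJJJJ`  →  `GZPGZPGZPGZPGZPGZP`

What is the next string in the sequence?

ZZZJJJPZZZJJJPZZZJJJPZZZJJJPZZZJJJPZZZJJJP

Replace each of the 18 characters of GZPGZPGZPGZPGZPGZP in place — ZZZ JJ JP ZZZ JJ JP ZZZ JJ JP ZZZ JJ JP ZZZ JJ JP ZZZ JJ JP — and concatenate.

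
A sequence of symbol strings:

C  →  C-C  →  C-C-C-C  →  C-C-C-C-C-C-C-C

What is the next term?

Each string is two copies of the previous one joined by '-'.
One more doubling of C-C-C-C-C-C-C-C gives the answer.

C-C-C-C-C-C-C-C-C-C-C-C-C-C-C-C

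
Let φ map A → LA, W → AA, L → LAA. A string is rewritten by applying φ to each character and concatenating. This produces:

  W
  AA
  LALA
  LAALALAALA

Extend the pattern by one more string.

LAALALALAALALAALALALAALA

Rewriting each symbol of LAALALAALA: L→LAA, A→LA, A→LA, L→LAA, A→LA, L→LAA, A→LA, A→LA, L→LAA, A→LA, which concatenates to LAA LA LA LAA LA LAA LA LA LAA LA.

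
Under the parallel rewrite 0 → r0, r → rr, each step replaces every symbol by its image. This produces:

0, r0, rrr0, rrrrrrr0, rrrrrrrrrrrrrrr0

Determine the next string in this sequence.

Rewriting the 16 symbols of rrrrrrrrrrrrrrr0 one by one yields rr rr rr rr rr rr rr rr rr rr rr rr rr rr rr r0; concatenated:

rrrrrrrrrrrrrrrrrrrrrrrrrrrrrrr0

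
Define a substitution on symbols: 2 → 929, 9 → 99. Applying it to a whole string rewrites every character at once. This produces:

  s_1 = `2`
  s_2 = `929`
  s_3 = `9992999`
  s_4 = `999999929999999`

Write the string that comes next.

9999999999999992999999999999999

Replace each of the 15 characters of 999999929999999 in place — 99 99 99 99 99 99 99 929 99 99 99 99 99 99 99 — and concatenate.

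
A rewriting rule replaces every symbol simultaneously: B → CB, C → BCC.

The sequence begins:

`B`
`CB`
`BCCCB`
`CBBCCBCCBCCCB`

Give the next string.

Applying the rule to each of the 13 symbols of CBBCCBCCBCCCB gives the pieces BCC CB CB BCC BCC CB BCC BCC CB BCC BCC BCC CB, which concatenate to the answer.

BCCCBCBBCCBCCCBBCCBCCCBBCCBCCBCCCB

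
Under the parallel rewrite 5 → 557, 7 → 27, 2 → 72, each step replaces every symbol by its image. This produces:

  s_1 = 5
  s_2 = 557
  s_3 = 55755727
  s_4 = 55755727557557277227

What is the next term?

Rewriting the 20 symbols of 55755727557557277227 one by one yields 557 557 27 557 557 27 72 27 557 557 27 557 557 27 72 27 27 72 72 27; concatenated:

557557275575572772275575572755755727722727727227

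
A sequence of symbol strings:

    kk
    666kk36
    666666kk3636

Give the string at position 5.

Every step adds 666 to the front and 36 to the end of the previous string.
From 666666kk3636, 2 further steps: 666666kk3636 → 666666666kk363636 → (answer).

666666666666kk36363636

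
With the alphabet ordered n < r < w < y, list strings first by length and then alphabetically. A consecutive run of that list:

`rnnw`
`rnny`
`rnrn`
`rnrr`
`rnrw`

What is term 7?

Advancing 2 positions from rnrw through rnrw → rnry reaches term 7.

rnwn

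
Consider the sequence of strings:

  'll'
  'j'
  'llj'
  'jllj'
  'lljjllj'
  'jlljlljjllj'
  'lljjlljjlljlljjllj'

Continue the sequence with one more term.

jlljlljjlljlljjlljjlljlljjllj

From term 3 onward, concatenate the second-to-last term with the last: ll·j = llj, j·llj = jllj, …
The next term joins jlljlljjllj and lljjlljjlljlljjllj.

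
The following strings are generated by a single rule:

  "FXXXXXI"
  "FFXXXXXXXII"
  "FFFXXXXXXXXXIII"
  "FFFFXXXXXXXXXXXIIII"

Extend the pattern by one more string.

FFFFFXXXXXXXXXXXXXIIIII

Each string has the form F^{n-1} X^{2n+1} I^{n-1}, where the shown terms are n = 2, 3, 4, 5.
At n = 6 the blocks have lengths 5, 13, 5.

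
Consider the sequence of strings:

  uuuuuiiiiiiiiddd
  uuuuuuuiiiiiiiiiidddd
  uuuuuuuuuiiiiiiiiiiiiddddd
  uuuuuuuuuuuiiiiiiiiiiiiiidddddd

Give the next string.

The n-th term is 2n-1 u's then 2n+2 i's then n d's, where the shown terms are n = 3, 4, 5, 6.
For the next term, n = 7, so the run lengths are 13, 16, 7.

uuuuuuuuuuuuuiiiiiiiiiiiiiiiiddddddd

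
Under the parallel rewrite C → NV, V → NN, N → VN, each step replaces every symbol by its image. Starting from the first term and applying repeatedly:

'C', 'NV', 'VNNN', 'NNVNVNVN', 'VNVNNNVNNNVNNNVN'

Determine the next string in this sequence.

Rewriting the 16 symbols of VNVNNNVNNNVNNNVN one by one yields NN VN NN VN VN VN NN VN VN VN NN VN VN VN NN VN; concatenated:

NNVNNNVNVNVNNNVNVNVNNNVNVNVNNNVN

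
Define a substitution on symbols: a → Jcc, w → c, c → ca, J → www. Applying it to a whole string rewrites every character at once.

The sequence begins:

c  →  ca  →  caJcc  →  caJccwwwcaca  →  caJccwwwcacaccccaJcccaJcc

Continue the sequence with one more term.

caJccwwwcacaccccaJcccaJcccacacacaJccwwwcacacaJccwwwcaca

Applying the rule to each of the 25 symbols of caJccwwwcacaccccaJcccaJcc gives the pieces ca Jcc www ca ca c c c ca Jcc ca Jcc ca ca ca ca Jcc www ca ca ca Jcc www ca ca, which concatenate to the answer.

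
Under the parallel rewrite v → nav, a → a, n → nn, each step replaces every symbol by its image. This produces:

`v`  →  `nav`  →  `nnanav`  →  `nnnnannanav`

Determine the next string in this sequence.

nnnnnnnnannnnannanav

Expanding nnnnannanav: n→nn, n→nn, n→nn, n→nn, a→a, n→nn, n→nn, a→a, n→nn, a→a, v→nav. Concatenated: nn nn nn nn a nn nn a nn a nav.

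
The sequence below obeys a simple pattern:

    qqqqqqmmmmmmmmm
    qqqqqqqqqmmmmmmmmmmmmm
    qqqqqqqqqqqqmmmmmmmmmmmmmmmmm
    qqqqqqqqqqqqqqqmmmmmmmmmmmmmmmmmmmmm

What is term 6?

qqqqqqqqqqqqqqqqqqqqqmmmmmmmmmmmmmmmmmmmmmmmmmmmmm

Each string has the form q^{3n} m^{4n+1}, where the shown terms are n = 2, 3, 4, 5.
For term 6, n = 7, so the run lengths are 21, 29.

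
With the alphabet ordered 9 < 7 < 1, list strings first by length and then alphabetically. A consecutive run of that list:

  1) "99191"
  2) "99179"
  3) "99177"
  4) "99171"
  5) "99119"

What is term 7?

99111

Advancing 2 positions from 99119 through 99119 → 99117 reaches term 7.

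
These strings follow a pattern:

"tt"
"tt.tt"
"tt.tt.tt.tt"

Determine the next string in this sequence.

s(k+1) = s(k)·.·s(k) — each term doubles the last with '.' between the halves.
So the next term is two copies of tt.tt.tt.tt with '.' between the halves.

tt.tt.tt.tt.tt.tt.tt.tt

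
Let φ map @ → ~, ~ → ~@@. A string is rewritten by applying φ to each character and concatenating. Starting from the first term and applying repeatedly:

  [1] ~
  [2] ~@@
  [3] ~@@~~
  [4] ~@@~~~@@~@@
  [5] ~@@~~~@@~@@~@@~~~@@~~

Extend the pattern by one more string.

~@@~~~@@~@@~@@~~~@@~~~@@~~~@@~@@~@@~~~@@~@@

Replace each of the 21 characters of ~@@~~~@@~@@~@@~~~@@~~ in place — ~@@ ~ ~ ~@@ ~@@ ~@@ ~ ~ ~@@ ~ ~ ~@@ ~ ~ ~@@ ~@@ ~@@ ~ ~ ~@@ ~@@ — and concatenate.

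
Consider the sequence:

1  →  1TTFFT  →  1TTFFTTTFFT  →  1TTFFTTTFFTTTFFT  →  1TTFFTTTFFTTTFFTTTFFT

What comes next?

1TTFFTTTFFTTTFFTTTFFTTTFFT

Every step adds TTFFT to the end: s(k+1) = s(k)·TTFFT.
One more step from 1TTFFTTTFFTTTFFTTTFFT gives the answer.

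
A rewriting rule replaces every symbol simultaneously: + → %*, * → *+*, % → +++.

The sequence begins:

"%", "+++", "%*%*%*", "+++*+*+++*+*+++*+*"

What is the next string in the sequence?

φ(+++*+*+++*+*+++*+*) expands symbol-by-symbol to %* %* %* *+* %* *+* %* %* %* *+* %* *+* %* %* %* *+* %* *+*; joining the 18 pieces gives the next term.

%*%*%**+*%**+*%*%*%**+*%**+*%*%*%**+*%**+*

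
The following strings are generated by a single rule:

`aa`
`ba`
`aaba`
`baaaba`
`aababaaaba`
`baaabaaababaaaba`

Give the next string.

This is a Fibonacci-style word recurrence s(k) = s(k−2)·s(k−1): e.g. aa·ba = aaba.
Continuing: aababaaaba · baaabaaababaaaba gives term 7.

aababaaababaaabaaababaaaba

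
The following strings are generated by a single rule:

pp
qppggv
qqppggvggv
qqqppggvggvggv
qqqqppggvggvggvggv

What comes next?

s(k+1) = q·s(k)·ggv, so each term gains q as a prefix and ggv as a suffix.
One more step from qqqqppggvggvggvggv gives the answer.

qqqqqppggvggvggvggvggv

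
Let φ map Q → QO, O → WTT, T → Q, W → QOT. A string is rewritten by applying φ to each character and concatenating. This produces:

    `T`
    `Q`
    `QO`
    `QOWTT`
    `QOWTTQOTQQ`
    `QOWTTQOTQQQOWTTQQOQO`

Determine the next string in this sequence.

Rewriting the 20 symbols of QOWTTQOTQQQOWTTQQOQO one by one yields QO WTT QOT Q Q QO WTT Q QO QO QO WTT QOT Q Q QO QO WTT QO WTT; concatenated:

QOWTTQOTQQQOWTTQQOQOQOWTTQOTQQQOQOWTTQOWTT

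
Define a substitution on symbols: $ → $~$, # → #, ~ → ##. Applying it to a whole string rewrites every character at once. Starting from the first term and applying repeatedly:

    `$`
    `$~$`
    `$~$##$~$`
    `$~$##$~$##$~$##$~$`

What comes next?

Rewriting the 18 symbols of $~$##$~$##$~$##$~$ one by one yields $~$ ## $~$ # # $~$ ## $~$ # # $~$ ## $~$ # # $~$ ## $~$; concatenated:

$~$##$~$##$~$##$~$##$~$##$~$##$~$##$~$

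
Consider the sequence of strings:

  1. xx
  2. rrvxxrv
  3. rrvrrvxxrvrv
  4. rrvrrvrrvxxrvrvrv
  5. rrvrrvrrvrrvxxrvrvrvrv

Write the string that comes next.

rrvrrvrrvrrvrrvxxrvrvrvrvrv

Each term wraps the previous one in rrv on the left and rv on the right.
So the next term is rrv·rrvrrvrrvrrvxxrvrvrvrv·rv.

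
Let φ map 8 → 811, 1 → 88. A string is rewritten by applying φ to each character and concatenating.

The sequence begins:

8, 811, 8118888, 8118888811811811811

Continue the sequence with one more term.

Applying the rule to each of the 19 symbols of 8118888811811811811 gives the pieces 811 88 88 811 811 811 811 811 88 88 811 88 88 811 88 88 811 88 88, which concatenate to the answer.

81188888118118118118118888811888881188888118888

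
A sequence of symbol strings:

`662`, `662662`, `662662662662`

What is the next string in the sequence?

Every step duplicates the string.
So the next term is two copies of 662662662662.

662662662662662662662662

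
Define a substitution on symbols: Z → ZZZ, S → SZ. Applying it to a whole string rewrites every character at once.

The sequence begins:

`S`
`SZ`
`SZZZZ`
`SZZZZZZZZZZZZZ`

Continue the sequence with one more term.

Rewriting the 14 symbols of SZZZZZZZZZZZZZ one by one yields SZ ZZZ ZZZ ZZZ ZZZ ZZZ ZZZ ZZZ ZZZ ZZZ ZZZ ZZZ ZZZ ZZZ; concatenated:

SZZZZZZZZZZZZZZZZZZZZZZZZZZZZZZZZZZZZZZZZ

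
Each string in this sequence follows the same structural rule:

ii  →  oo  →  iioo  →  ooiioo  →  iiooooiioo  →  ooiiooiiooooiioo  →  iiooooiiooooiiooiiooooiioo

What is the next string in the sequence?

From term 3 onward, concatenate the second-to-last term with the last: ii·oo = iioo, oo·iioo = ooiioo, …
So term 8 is ooiiooiiooooiioo·iiooooiiooooiiooiiooooiioo.

ooiiooiiooooiiooiiooooiiooooiiooiiooooiioo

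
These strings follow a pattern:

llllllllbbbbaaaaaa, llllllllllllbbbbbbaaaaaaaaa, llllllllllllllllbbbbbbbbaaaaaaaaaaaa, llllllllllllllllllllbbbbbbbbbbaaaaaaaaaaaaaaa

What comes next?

llllllllllllllllllllllllbbbbbbbbbbbbaaaaaaaaaaaaaaaaaa

Term n consists of 4n l's, followed by 2n b's, followed by 3n a's, where the shown terms are n = 2, 3, 4, 5.
At n = 6 the blocks have lengths 24, 12, 18.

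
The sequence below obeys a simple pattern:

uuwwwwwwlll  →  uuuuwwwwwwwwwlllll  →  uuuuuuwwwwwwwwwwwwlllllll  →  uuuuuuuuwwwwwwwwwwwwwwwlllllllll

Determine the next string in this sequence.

Term n consists of 2n u's, followed by 3n+3 w's, followed by 2n+1 l's (n = 1, 2, …).
For the next term, n = 5, so the run lengths are 10, 18, 11.

uuuuuuuuuuwwwwwwwwwwwwwwwwwwlllllllllll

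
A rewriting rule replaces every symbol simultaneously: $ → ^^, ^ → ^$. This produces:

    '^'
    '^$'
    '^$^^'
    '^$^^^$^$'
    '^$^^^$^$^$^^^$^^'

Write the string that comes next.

^$^^^$^$^$^^^$^^^$^^^$^$^$^^^$^$

Replace each of the 16 characters of ^$^^^$^$^$^^^$^^ in place — ^$ ^^ ^$ ^$ ^$ ^^ ^$ ^^ ^$ ^^ ^$ ^$ ^$ ^^ ^$ ^$ — and concatenate.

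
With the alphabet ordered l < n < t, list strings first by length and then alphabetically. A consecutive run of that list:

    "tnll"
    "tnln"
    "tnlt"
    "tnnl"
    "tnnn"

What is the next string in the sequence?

The successor of tnnn increments the rightmost position that isn't already t and resets every position after it to l.

tnnt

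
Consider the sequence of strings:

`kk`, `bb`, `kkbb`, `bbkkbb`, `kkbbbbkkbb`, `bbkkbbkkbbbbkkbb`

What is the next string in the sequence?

kkbbbbkkbbbbkkbbkkbbbbkkbb

This is a Fibonacci-style word recurrence s(k) = s(k−2)·s(k−1): e.g. kk·bb = kkbb.
The next term joins kkbbbbkkbb and bbkkbbkkbbbbkkbb.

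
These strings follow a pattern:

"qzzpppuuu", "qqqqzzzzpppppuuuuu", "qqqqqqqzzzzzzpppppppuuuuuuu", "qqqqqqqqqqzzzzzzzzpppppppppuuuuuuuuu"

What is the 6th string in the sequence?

qqqqqqqqqqqqqqqqzzzzzzzzzzzzpppppppppppppuuuuuuuuuuuuu

Reading off run lengths: q runs 1, 4, 7, 10; z runs 2, 4, 6, 8; p runs 3, 5, 7, 9; u runs 3, 5, 7, 9 — each is linear in n (n = 1, 2, …).
Setting n = 6 gives 16, 12, 13, 13 characters in each block.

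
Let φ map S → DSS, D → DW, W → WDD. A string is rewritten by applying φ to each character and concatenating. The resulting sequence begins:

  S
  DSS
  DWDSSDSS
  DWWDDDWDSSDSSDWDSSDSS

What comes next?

DWWDDWDDDWDWDWWDDDWDSSDSSDWDSSDSSDWWDDDWDSSDSSDWDSSDSS

Applying the rule to each of the 21 symbols of DWWDDDWDSSDSSDWDSSDSS gives the pieces DW WDD WDD DW DW DW WDD DW DSS DSS DW DSS DSS DW WDD DW DSS DSS DW DSS DSS, which concatenate to the answer.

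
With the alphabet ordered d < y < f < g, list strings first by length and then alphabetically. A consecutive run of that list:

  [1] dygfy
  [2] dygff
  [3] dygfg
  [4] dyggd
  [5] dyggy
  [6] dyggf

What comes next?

Find the rightmost character of dyggf below g, bump it to the next letter, and reset everything to its right to d.

dyggg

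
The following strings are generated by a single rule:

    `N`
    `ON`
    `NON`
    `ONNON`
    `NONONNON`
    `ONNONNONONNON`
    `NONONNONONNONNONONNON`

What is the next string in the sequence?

ONNONNONONNONNONONNONONNONNONONNON

Each term (from the third on) is the two preceding terms concatenated in order: term 3 = N·ON = NON.
Continuing: ONNONNONONNON · NONONNONONNONNONONNON gives term 8.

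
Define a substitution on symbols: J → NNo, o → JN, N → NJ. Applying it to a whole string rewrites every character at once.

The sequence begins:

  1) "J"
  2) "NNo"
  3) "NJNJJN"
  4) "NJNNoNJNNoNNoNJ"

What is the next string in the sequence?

Replace each of the 15 characters of NJNNoNJNNoNNoNJ in place — NJ NNo NJ NJ JN NJ NNo NJ NJ JN NJ NJ JN NJ NNo — and concatenate.

NJNNoNJNJJNNJNNoNJNJJNNJNJJNNJNNo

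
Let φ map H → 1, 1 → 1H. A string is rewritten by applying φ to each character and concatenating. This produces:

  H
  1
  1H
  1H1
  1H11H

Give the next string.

Apply φ to 1H11H symbol by symbol: 1→1H, H→1, 1→1H, 1→1H, H→1; joined: 1H 1 1H 1H 1.

1H11H1H1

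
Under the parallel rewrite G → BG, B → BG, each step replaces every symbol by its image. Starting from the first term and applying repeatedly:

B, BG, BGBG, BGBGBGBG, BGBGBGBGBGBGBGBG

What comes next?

BGBGBGBGBGBGBGBGBGBGBGBGBGBGBGBG

φ(BGBGBGBGBGBGBGBG) expands symbol-by-symbol to BG BG BG BG BG BG BG BG BG BG BG BG BG BG BG BG; joining the 16 pieces gives the next term.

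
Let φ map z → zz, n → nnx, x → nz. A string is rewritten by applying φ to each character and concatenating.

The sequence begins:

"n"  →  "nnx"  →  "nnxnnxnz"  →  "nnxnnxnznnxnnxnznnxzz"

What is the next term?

φ(nnxnnxnznnxnnxnznnxzz) expands symbol-by-symbol to nnx nnx nz nnx nnx nz nnx zz nnx nnx nz nnx nnx nz nnx zz nnx nnx nz zz zz; joining the 21 pieces gives the next term.

nnxnnxnznnxnnxnznnxzznnxnnxnznnxnnxnznnxzznnxnnxnzzzzz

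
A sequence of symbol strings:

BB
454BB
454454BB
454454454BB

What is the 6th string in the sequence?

Every step adds 454 at the front: s(k+1) = 454·s(k).
From 454454454BB, 2 further steps: 454454454BB → 454454454454BB → (answer).

454454454454454BB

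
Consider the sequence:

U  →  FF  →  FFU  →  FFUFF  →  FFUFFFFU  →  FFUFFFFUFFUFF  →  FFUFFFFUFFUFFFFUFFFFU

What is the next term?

From term 3 onward, concatenate the last term with the second-to-last: FF·U = FFU, FFU·FF = FFUFF, …
Continuing: FFUFFFFUFFUFFFFUFFFFU · FFUFFFFUFFUFF gives term 8.

FFUFFFFUFFUFFFFUFFFFUFFUFFFFUFFUFF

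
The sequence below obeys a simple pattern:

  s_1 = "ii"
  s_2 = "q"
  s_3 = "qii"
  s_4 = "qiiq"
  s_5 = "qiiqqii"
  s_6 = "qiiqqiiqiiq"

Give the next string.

From term 3 onward, concatenate the last term with the second-to-last: q·ii = qii, qii·q = qiiq, …
Continuing: qiiqqiiqiiq · qiiqqii gives term 7.

qiiqqiiqiiqqiiqqii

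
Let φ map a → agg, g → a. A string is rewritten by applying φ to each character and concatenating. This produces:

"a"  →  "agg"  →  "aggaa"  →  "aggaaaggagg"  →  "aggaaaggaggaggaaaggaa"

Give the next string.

Rewriting the 21 symbols of aggaaaggaggaggaaaggaa one by one yields agg a a agg agg agg a a agg a a agg a a agg agg agg a a agg agg; concatenated:

aggaaaggaggaggaaaggaaaggaaaggaggaggaaaggagg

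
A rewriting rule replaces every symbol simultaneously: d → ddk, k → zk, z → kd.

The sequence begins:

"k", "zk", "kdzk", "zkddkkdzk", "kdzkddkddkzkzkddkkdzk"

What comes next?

zkddkkdzkddkddkzkddkddkzkkdzkkdzkddkddkzkzkddkkdzk

Applying the rule to each of the 21 symbols of kdzkddkddkzkzkddkkdzk gives the pieces zk ddk kd zk ddk ddk zk ddk ddk zk kd zk kd zk ddk ddk zk zk ddk kd zk, which concatenate to the answer.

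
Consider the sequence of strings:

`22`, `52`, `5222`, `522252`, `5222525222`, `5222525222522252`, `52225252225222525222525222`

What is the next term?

Each term (from the third on) is the previous term followed by the one before it: term 3 = 52·22 = 5222.
So term 8 is 52225252225222525222525222·5222525222522252.

522252522252225252225252225222525222522252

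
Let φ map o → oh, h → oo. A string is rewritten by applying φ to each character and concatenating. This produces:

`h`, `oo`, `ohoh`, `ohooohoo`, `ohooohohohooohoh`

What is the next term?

ohooohohohooohooohooohohohooohoo

φ(ohooohohohooohoh) expands symbol-by-symbol to oh oo oh oh oh oo oh oo oh oo oh oh oh oo oh oo; joining the 16 pieces gives the next term.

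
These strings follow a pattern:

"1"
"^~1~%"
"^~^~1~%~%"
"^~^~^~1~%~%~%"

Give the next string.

Each term wraps the previous one in ^~ on the left and ~% on the right.
Applying this once more to ^~^~^~1~%~%~%:

^~^~^~^~1~%~%~%~%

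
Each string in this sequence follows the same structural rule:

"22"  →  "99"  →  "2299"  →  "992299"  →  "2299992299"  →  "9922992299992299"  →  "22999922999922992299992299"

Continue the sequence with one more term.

Each term (from the third on) is the two preceding terms concatenated in order: term 3 = 22·99 = 2299.
The next term joins 9922992299992299 and 22999922999922992299992299.

992299229999229922999922999922992299992299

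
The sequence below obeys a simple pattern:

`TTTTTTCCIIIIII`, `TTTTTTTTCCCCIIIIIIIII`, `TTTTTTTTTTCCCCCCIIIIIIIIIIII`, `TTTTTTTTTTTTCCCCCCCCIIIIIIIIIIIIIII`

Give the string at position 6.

TTTTTTTTTTTTTTTTCCCCCCCCCCCCIIIIIIIIIIIIIIIIIIIII

Term n consists of 2n+2 T's, followed by 2n-2 C's, followed by 3n I's, where the shown terms are n = 2, 3, 4, 5.
For term 6, n = 7, so the run lengths are 16, 12, 21.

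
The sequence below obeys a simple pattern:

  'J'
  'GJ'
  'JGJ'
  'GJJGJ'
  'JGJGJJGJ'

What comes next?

GJJGJJGJGJJGJ

This is a Fibonacci-style word recurrence s(k) = s(k−2)·s(k−1): e.g. J·GJ = JGJ.
Continuing: GJJGJ · JGJGJJGJ gives term 6.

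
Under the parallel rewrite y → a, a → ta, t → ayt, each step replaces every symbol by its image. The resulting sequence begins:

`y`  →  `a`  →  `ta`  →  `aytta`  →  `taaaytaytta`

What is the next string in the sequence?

ayttatataaayttaaaytaytta

Expanding taaaytaytta: t→ayt, a→ta, a→ta, a→ta, y→a, t→ayt, a→ta, y→a, t→ayt, t→ayt, a→ta. Concatenated: ayt ta ta ta a ayt ta a ayt ayt ta.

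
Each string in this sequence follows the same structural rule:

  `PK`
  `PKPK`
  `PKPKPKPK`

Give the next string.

s(k+1) = s(k)·s(k) — each term doubles the last.
So the next term is two copies of PKPKPKPK.

PKPKPKPKPKPKPKPK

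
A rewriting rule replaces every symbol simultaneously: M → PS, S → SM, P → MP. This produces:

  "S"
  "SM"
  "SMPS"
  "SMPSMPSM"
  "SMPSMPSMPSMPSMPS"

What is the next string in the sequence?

SMPSMPSMPSMPSMPSMPSMPSMPSMPSMPSM

Replace each of the 16 characters of SMPSMPSMPSMPSMPS in place — SM PS MP SM PS MP SM PS MP SM PS MP SM PS MP SM — and concatenate.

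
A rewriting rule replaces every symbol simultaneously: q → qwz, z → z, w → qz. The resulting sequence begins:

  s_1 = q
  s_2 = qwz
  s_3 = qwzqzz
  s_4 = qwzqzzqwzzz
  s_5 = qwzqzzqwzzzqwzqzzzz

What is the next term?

Applying the rule to each of the 19 symbols of qwzqzzqwzzzqwzqzzzz gives the pieces qwz qz z qwz z z qwz qz z z z qwz qz z qwz z z z z, which concatenate to the answer.

qwzqzzqwzzzqwzqzzzzqwzqzzqwzzzzz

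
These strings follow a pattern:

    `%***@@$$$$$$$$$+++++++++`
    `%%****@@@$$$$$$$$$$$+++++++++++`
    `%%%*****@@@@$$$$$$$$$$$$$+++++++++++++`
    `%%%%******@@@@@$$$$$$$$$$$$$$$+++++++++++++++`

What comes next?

%%%%%*******@@@@@@$$$$$$$$$$$$$$$$$+++++++++++++++++

Reading off run lengths: % runs 1, 2, 3, 4; * runs 3, 4, 5, 6; @ runs 2, 3, 4, 5; $ runs 9, 11, 13, 15; + runs 9, 11, 13, 15 — each is linear in n, where the shown terms are n = 3, 4, 5, 6.
For the next term, n = 7, so the run lengths are 5, 7, 6, 17, 17.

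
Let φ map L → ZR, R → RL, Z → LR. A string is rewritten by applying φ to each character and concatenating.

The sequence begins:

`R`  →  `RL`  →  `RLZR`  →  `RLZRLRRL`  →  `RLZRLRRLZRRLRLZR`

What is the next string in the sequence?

Replace each of the 16 characters of RLZRLRRLZRRLRLZR in place — RL ZR LR RL ZR RL RL ZR LR RL RL ZR RL ZR LR RL — and concatenate.

RLZRLRRLZRRLRLZRLRRLRLZRRLZRLRRL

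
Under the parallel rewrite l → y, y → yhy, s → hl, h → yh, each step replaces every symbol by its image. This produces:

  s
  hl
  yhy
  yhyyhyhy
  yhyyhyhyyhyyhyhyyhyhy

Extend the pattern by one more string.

yhyyhyhyyhyyhyhyyhyhyyhyyhyhyyhyyhyhyyhyhyyhyyhyhyyhyhy

Replace each of the 21 characters of yhyyhyhyyhyyhyhyyhyhy in place — yhy yh yhy yhy yh yhy yh yhy yhy yh yhy yhy yh yhy yh yhy yhy yh yhy yh yhy — and concatenate.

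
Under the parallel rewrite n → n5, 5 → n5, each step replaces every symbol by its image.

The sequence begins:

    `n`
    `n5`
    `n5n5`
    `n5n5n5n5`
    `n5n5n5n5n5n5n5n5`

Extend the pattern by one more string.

n5n5n5n5n5n5n5n5n5n5n5n5n5n5n5n5

φ(n5n5n5n5n5n5n5n5) expands symbol-by-symbol to n5 n5 n5 n5 n5 n5 n5 n5 n5 n5 n5 n5 n5 n5 n5 n5; joining the 16 pieces gives the next term.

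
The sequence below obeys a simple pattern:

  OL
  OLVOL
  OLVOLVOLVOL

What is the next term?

s(k+1) = s(k)·V·s(k) — each term doubles the last with 'V' between the halves.
One more doubling of OLVOLVOLVOL gives the answer.

OLVOLVOLVOLVOLVOLVOLVOL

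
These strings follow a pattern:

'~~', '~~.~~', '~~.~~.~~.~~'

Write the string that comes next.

Every step duplicates the string with '.' between the halves.
One more doubling of ~~.~~.~~.~~ gives the answer.

~~.~~.~~.~~.~~.~~.~~.~~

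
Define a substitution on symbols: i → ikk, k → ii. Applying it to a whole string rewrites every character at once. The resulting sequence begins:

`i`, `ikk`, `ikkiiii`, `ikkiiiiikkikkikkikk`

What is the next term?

φ(ikkiiiiikkikkikkikk) expands symbol-by-symbol to ikk ii ii ikk ikk ikk ikk ikk ii ii ikk ii ii ikk ii ii ikk ii ii; joining the 19 pieces gives the next term.

ikkiiiiikkikkikkikkikkiiiiikkiiiiikkiiiiikkiiii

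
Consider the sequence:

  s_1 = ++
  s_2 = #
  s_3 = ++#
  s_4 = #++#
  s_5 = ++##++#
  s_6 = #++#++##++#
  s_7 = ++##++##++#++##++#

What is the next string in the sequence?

#++#++##++#++##++##++#++##++#

Each term (from the third on) is the two preceding terms concatenated in order: term 3 = ++·# = ++#.
The next term joins #++#++##++# and ++##++##++#++##++#.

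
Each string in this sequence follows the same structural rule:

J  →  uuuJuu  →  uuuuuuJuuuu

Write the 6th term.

uuuuuuuuuuuuuuuJuuuuuuuuuu

Each term wraps the previous one in uuu on the left and uu on the right.
From uuuuuuJuuuu, 3 further steps: uuuuuuJuuuu → uuuuuuuuuJuuuuuu → uuuuuuuuuuuuJuuuuuuuu → (answer).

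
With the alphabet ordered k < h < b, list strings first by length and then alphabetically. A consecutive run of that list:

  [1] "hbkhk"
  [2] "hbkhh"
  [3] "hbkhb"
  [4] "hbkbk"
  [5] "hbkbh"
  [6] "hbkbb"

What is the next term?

The successor of hbkbb increments the rightmost position that isn't already b and resets every position after it to k.

hbhkk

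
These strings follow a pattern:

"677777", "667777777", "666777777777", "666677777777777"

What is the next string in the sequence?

Reading off run lengths: 6 runs 1, 2, 3, 4; 7 runs 5, 7, 9, 11 — each is linear in n, where the shown terms are n = 2, 3, 4, 5.
At n = 6 the blocks have lengths 5, 13.

666667777777777777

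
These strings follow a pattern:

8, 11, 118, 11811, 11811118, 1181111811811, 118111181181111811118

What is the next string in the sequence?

This is a Fibonacci-style word recurrence s(k) = s(k−1)·s(k−2): e.g. 11·8 = 118.
So term 8 is 118111181181111811118·1181111811811.

1181111811811118111181181111811811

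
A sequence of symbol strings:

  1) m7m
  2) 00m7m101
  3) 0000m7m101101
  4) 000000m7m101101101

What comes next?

Each term wraps the previous one in 00 on the left and 101 on the right.
Applying this once more to 000000m7m101101101:

00000000m7m101101101101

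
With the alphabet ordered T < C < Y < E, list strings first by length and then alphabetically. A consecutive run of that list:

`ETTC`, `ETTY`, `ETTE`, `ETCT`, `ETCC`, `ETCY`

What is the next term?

Treat ETCY as a base-4 numeral over the given alphabet and add one, carrying through any trailing E's.

ETCE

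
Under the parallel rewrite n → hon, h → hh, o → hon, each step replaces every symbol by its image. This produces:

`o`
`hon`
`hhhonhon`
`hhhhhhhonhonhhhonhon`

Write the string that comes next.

Rewriting the 20 symbols of hhhhhhhonhonhhhonhon one by one yields hh hh hh hh hh hh hh hon hon hh hon hon hh hh hh hon hon hh hon hon; concatenated:

hhhhhhhhhhhhhhhonhonhhhonhonhhhhhhhonhonhhhonhon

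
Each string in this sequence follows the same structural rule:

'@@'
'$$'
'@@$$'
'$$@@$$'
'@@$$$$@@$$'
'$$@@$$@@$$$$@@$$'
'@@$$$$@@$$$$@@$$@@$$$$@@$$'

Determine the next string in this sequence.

$$@@$$@@$$$$@@$$@@$$$$@@$$$$@@$$@@$$$$@@$$

From term 3 onward, concatenate the second-to-last term with the last: @@·$$ = @@$$, $$·@@$$ = $$@@$$, …
Continuing: $$@@$$@@$$$$@@$$ · @@$$$$@@$$$$@@$$@@$$$$@@$$ gives term 8.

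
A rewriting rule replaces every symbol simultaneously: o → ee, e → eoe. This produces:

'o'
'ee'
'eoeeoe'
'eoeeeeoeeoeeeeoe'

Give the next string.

Rewriting the 16 symbols of eoeeeeoeeoeeeeoe one by one yields eoe ee eoe eoe eoe eoe ee eoe eoe ee eoe eoe eoe eoe ee eoe; concatenated:

eoeeeeoeeoeeoeeoeeeeoeeoeeeeoeeoeeoeeoeeeeoe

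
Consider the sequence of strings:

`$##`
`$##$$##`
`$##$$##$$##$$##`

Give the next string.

Every step duplicates the string with '$' between the halves.
Doubling $##$$##$$##$$## with '$' between the halves:

$##$$##$$##$$##$$##$$##$$##$$##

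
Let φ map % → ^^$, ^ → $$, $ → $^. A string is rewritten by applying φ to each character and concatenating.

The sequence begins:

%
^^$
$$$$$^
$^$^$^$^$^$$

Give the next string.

Apply φ to $^$^$^$^$^$$ symbol by symbol: $→$^, ^→$$, $→$^, ^→$$, $→$^, ^→$$, $→$^, ^→$$, $→$^, ^→$$, $→$^, $→$^; joined: $^ $$ $^ $$ $^ $$ $^ $$ $^ $$ $^ $^.

$^$$$^$$$^$$$^$$$^$$$^$^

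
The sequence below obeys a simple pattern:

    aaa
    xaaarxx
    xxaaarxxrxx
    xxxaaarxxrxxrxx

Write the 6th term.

Each term wraps the previous one in x on the left and rxx on the right.
From xxxaaarxxrxxrxx, 2 further steps: xxxaaarxxrxxrxx → xxxxaaarxxrxxrxxrxx → (answer).

xxxxxaaarxxrxxrxxrxxrxx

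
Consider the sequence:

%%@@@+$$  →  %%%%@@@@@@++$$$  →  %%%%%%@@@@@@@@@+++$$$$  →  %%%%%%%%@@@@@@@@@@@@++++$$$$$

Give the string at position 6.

The n-th term is 2n %'s then 3n @'s then n +'s then n+1 $'s (n = 1, 2, …).
For term 6, n = 6, so the run lengths are 12, 18, 6, 7.

%%%%%%%%%%%%@@@@@@@@@@@@@@@@@@++++++$$$$$$$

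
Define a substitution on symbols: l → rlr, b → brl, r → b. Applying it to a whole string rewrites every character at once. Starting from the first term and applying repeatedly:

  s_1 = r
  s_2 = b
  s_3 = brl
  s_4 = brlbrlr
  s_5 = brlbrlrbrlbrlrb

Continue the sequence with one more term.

brlbrlrbrlbrlrbbrlbrlrbrlbrlrbbrl

Replace each of the 15 characters of brlbrlrbrlbrlrb in place — brl b rlr brl b rlr b brl b rlr brl b rlr b brl — and concatenate.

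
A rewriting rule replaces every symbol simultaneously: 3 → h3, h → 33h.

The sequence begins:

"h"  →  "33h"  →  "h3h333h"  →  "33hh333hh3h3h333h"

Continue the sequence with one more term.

Rewriting the 17 symbols of 33hh333hh3h3h333h one by one yields h3 h3 33h 33h h3 h3 h3 33h 33h h3 33h h3 33h h3 h3 h3 33h; concatenated:

h3h333h33hh3h3h333h33hh333hh333hh3h3h333h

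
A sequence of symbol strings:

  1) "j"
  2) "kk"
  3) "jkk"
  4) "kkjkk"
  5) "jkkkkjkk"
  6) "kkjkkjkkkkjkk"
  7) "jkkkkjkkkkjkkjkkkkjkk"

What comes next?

From term 3 onward, concatenate the second-to-last term with the last: j·kk = jkk, kk·jkk = kkjkk, …
The next term joins kkjkkjkkkkjkk and jkkkkjkkkkjkkjkkkkjkk.

kkjkkjkkkkjkkjkkkkjkkkkjkkjkkkkjkk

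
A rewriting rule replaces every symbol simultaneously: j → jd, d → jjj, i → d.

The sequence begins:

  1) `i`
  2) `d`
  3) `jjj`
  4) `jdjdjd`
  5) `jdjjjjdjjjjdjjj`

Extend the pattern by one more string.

φ(jdjjjjdjjjjdjjj) expands symbol-by-symbol to jd jjj jd jd jd jd jjj jd jd jd jd jjj jd jd jd; joining the 15 pieces gives the next term.

jdjjjjdjdjdjdjjjjdjdjdjdjjjjdjdjd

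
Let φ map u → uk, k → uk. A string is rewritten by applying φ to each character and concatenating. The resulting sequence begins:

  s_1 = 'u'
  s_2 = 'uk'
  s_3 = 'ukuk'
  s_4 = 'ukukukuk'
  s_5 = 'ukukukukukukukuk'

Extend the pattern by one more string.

Applying the rule to each of the 16 symbols of ukukukukukukukuk gives the pieces uk uk uk uk uk uk uk uk uk uk uk uk uk uk uk uk, which concatenate to the answer.

ukukukukukukukukukukukukukukukuk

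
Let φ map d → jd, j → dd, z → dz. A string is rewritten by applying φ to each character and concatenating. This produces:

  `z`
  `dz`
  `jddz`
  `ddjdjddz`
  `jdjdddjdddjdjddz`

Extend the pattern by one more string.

Applying the rule to each of the 16 symbols of jdjdddjdddjdjddz gives the pieces dd jd dd jd jd jd dd jd jd jd dd jd dd jd jd dz, which concatenate to the answer.

ddjdddjdjdjdddjdjdjdddjdddjdjddz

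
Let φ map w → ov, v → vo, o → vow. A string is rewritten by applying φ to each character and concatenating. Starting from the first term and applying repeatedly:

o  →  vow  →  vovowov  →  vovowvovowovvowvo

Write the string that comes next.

Applying the rule to each of the 17 symbols of vovowvovowovvowvo gives the pieces vo vow vo vow ov vo vow vo vow ov vow vo vo vow ov vo vow, which concatenate to the answer.

vovowvovowovvovowvovowovvowvovovowovvovow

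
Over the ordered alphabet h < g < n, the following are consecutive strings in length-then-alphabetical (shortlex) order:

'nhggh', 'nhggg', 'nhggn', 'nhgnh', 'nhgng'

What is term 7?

nhnhh

Stepping forward 2 times from nhgng: nhgng → nhgnn, then the target.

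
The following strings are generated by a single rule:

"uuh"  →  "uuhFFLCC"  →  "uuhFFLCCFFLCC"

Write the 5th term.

uuhFFLCCFFLCCFFLCCFFLCC

The strings grow by a fixed suffix FFLCC each time.
From uuhFFLCCFFLCC, 2 further steps: uuhFFLCCFFLCC → uuhFFLCCFFLCCFFLCC → (answer).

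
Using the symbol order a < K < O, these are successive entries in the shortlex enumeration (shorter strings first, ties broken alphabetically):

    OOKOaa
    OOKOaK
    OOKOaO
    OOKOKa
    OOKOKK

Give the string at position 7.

Continuing the enumeration 2 steps past OOKOKK: OOKOKK → OOKOKO → (answer).

OOKOOa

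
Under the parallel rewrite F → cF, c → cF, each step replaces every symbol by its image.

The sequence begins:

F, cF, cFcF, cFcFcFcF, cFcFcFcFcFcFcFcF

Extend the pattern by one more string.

Rewriting the 16 symbols of cFcFcFcFcFcFcFcF one by one yields cF cF cF cF cF cF cF cF cF cF cF cF cF cF cF cF; concatenated:

cFcFcFcFcFcFcFcFcFcFcFcFcFcFcFcF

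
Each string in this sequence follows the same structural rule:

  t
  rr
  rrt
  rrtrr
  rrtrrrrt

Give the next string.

rrtrrrrtrrtrr

Each term (from the third on) is the previous term followed by the one before it: term 3 = rr·t = rrt.
Continuing: rrtrrrrt · rrtrr gives term 6.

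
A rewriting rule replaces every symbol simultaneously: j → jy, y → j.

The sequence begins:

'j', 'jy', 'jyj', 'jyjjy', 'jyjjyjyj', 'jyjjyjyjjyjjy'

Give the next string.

Rewriting the 13 symbols of jyjjyjyjjyjjy one by one yields jy j jy jy j jy j jy jy j jy jy j; concatenated:

jyjjyjyjjyjjyjyjjyjyj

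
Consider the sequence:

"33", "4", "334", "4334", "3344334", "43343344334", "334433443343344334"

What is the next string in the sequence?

Each term (from the third on) is the two preceding terms concatenated in order: term 3 = 33·4 = 334.
The next term joins 43343344334 and 334433443343344334.

43343344334334433443343344334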